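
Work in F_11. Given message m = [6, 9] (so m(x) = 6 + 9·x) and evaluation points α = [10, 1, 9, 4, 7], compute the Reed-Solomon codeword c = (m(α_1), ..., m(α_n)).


c = [8, 4, 10, 9, 3]

Message polynomial: m(x) = 6 + 9·x (mod 11).
For each evaluation point α_i, compute m(α_i) mod 11:
  α_1 = 10: Horner steps 9 → 8, so m(10) = 8.
  α_2 = 1: Horner steps 9 → 4, so m(1) = 4.
  α_3 = 9: Horner steps 9 → 10, so m(9) = 10.
  α_4 = 4: Horner steps 9 → 9, so m(4) = 9.
  α_5 = 7: Horner steps 9 → 3, so m(7) = 3.
Codeword c = [8, 4, 10, 9, 3] ∈ F_11^5.


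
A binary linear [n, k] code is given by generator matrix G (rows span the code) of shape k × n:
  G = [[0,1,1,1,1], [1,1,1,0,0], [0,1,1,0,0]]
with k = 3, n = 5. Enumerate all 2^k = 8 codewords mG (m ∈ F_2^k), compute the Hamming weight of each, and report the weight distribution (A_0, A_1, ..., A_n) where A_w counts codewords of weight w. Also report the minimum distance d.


Weight distribution: A_0 = 1, A_1 = 1, A_2 = 2, A_3 = 2, A_4 = 1, A_5 = 1. Minimum distance d = 1.

Enumerate all 2^3 = 8 messages m ∈ F_2^3.
For each, compute codeword c = mG in F_2^5, then tally its weight.
  m = 000 → c = 00000, weight = 0.
  m = 100 → c = 01111, weight = 4.
  m = 010 → c = 11100, weight = 3.
  m = 110 → c = 10011, weight = 3.
  m = 001 → c = 01100, weight = 2.
  m = 101 → c = 00011, weight = 2.
  m = 011 → c = 10000, weight = 1.
  m = 111 → c = 11111, weight = 5.
Tally weights:
  weight 0: 1 codewords.
  weight 1: 1 codewords.
  weight 2: 2 codewords.
  weight 3: 2 codewords.
  weight 4: 1 codewords.
  weight 5: 1 codewords.
Minimum distance d = smallest w > 0 with A_w > 0 = 1.
Sanity: Σ A_w = 8 = 2^3 = 8 ✓.


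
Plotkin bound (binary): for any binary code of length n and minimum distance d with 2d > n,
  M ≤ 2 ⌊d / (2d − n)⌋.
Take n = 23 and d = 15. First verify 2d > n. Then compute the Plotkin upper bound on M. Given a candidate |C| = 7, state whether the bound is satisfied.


Plotkin bound M ≤ 4; given |C| = 7 > bound (violated).

Check applicability: 2d = 30, n = 23.
2d − n = 7 > 0, so Plotkin applies.
Compute d/(2d−n) = 15/7 ≈ 2.1429.
⌊d/(2d−n)⌋ = 2.
Plotkin bound: M ≤ 2·2 = 4.
Given |C| = 7, check: VIOLATED.
This |C| is above the Plotkin bound, so no binary code with n = 23, d = 15 and 7 codewords exists.


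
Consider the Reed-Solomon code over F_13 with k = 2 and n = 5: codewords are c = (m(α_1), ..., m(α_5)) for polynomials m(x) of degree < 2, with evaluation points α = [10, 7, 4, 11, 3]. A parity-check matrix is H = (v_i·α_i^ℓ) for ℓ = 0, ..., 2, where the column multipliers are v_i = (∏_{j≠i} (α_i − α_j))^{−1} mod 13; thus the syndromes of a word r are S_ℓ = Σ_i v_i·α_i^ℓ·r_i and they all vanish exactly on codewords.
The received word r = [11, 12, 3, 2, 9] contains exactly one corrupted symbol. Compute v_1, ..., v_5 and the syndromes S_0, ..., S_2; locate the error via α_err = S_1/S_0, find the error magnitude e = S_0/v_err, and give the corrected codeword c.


S = (4, 3, 12), error at position 3, error magnitude e = 3, c = [11, 12, 0, 2, 9].

Step 1: column multipliers v_i = (∏_{j≠i}(α_i − α_j))^{−1} mod 13.
  i = 1 (α = 10): (10−7)(10−4)(10−11)(10−3) = 3·6·(−1)·7 = −126 ≡ 4, so v_1 = 4^{−1} = 10 (mod 13).
  i = 2 (α = 7): (7−10)(7−4)(7−11)(7−3) = (−3)·3·(−4)·4 = 144 ≡ 1, so v_2 = 1^{−1} = 1 (mod 13).
  i = 3 (α = 4): (4−10)(4−7)(4−11)(4−3) = (−6)·(−3)·(−7)·1 = −126 ≡ 4, so v_3 = 4^{−1} = 10 (mod 13).
  i = 4 (α = 11): (11−10)(11−7)(11−4)(11−3) = 1·4·7·8 = 224 ≡ 3, so v_4 = 3^{−1} = 9 (mod 13).
  i = 5 (α = 3): (3−10)(3−7)(3−4)(3−11) = (−7)·(−4)·(−1)·(−8) = 224 ≡ 3, so v_5 = 3^{−1} = 9 (mod 13).
  v = [10, 1, 10, 9, 9].
Step 2: syndromes of r = [11, 12, 3, 2, 9] (all sums mod 13).
  S_0 = Σ v_i r_i = 10·11 + 1·12 + 10·3 + 9·2 + 9·9 = 251 ≡ 4.
  S_1 = Σ v_i α_i r_i = 10·10·11 + 1·7·12 + 10·4·3 + 9·11·2 + 9·3·9 = 1745 ≡ 3.
  α_i^2 mod 13 = [9, 10, 3, 4, 9].
  S_2 = Σ v_i α_i^2 r_i = 10·9·11 + 1·10·12 + 10·3·3 + 9·4·2 + 9·9·9 = 2001 ≡ 12.
  S = (4, 3, 12) ≠ 0, so r is not a codeword (an error is present).
Step 3: locate the error. For a single error e at position i, S_ℓ = v_i·e·α_i^ℓ, so α_err = S_1/S_0.
  S_0^{−1} = 4^{−1} = 10 (mod 13), so α_err = 3·10 = 30 ≡ 4 = α_3. Error position i = 3.
  Consistency check: S_2/S_1 = 12·9 = 108 ≡ 4 = α_err ✓ (single-error assumption holds).
Step 4: error magnitude e = S_0/v_3 = S_0·∏_{j≠3}(α_3 − α_j) = 4·4 = 16 ≡ 3 (mod 13).
Step 5: correct position 3: c_3 = r_3 − e = 3 − 3 ≡ 0 (mod 13). Hence c = [11, 12, 0, 2, 9].
  Check: interpolating c through the α_i gives m(x) = 10 + 4·x (degree < 2) with m(α_i) = c_i for every i, so c is indeed a codeword.


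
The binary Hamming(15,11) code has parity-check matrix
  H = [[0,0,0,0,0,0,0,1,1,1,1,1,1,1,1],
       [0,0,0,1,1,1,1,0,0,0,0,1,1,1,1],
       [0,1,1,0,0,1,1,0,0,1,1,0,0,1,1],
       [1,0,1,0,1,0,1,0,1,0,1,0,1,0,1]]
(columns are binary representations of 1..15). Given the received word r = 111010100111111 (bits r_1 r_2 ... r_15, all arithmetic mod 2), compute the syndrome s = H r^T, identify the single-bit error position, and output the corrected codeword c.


s = (0, 0, 1, 1)^T, error position = 3, corrected codeword c = 110010100111111

Compute s = H r^T mod 2 one row at a time:
  s_1 = 0 + 0 + 1 + 1 + 1 + 1 + 1 + 1 = 6 ≡ 0 (mod 2).
  s_2 = 0 + 1 + 0 + 1 + 1 + 1 + 1 + 1 = 6 ≡ 0 (mod 2).
  s_3 = 1 + 1 + 0 + 1 + 1 + 1 + 1 + 1 = 7 ≡ 1 (mod 2).
  s_4 = 1 + 1 + 1 + 1 + 0 + 1 + 1 + 1 = 7 ≡ 1 (mod 2).
s = (0, 0, 1, 1)^T — this equals column 3 of H (binary 0011), so error is at position 3.
Correct: flip bit 3 of r = 111010100111111 to get c = 110010100111111.


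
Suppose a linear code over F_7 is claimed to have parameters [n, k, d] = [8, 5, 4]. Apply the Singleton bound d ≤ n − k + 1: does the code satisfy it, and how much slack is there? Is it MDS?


Singleton RHS = n − k + 1 = 4, slack = 0, bound satisfied, MDS.

Singleton bound: d ≤ n − k + 1.
Here n = 8, k = 5, so n − k + 1 = 4.
Given d = 4, check d ≤ 4: YES.
Slack = (n − k + 1) − d = 0.
The code is MDS (slack = 0).
Description: the claimed parameters are [8, 5, 4]_7; such a code would be MDS (meets Singleton bound).


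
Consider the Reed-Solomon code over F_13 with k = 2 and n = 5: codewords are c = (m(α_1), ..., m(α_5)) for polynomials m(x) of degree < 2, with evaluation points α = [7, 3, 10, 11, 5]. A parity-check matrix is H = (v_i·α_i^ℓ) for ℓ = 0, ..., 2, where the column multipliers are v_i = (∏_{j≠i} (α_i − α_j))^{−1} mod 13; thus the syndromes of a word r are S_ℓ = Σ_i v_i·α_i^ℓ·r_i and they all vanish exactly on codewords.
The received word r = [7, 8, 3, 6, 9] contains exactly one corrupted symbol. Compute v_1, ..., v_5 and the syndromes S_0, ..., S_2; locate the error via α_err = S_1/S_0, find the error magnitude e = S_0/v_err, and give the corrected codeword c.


S = (6, 4, 7), error at position 5, error magnitude e = 8, c = [7, 8, 3, 6, 1].

Step 1: column multipliers v_i = (∏_{j≠i}(α_i − α_j))^{−1} mod 13.
  i = 1 (α = 7): (7−3)(7−10)(7−11)(7−5) = 4·(−3)·(−4)·2 = 96 ≡ 5, so v_1 = 5^{−1} = 8 (mod 13).
  i = 2 (α = 3): (3−7)(3−10)(3−11)(3−5) = (−4)·(−7)·(−8)·(−2) = 448 ≡ 6, so v_2 = 6^{−1} = 11 (mod 13).
  i = 3 (α = 10): (10−7)(10−3)(10−11)(10−5) = 3·7·(−1)·5 = −105 ≡ 12, so v_3 = 12^{−1} = 12 (mod 13).
  i = 4 (α = 11): (11−7)(11−3)(11−10)(11−5) = 4·8·1·6 = 192 ≡ 10, so v_4 = 10^{−1} = 4 (mod 13).
  i = 5 (α = 5): (5−7)(5−3)(5−10)(5−11) = (−2)·2·(−5)·(−6) = −120 ≡ 10, so v_5 = 10^{−1} = 4 (mod 13).
  v = [8, 11, 12, 4, 4].
Step 2: syndromes of r = [7, 8, 3, 6, 9] (all sums mod 13).
  S_0 = Σ v_i r_i = 8·7 + 11·8 + 12·3 + 4·6 + 4·9 = 240 ≡ 6.
  S_1 = Σ v_i α_i r_i = 8·7·7 + 11·3·8 + 12·10·3 + 4·11·6 + 4·5·9 = 1460 ≡ 4.
  α_i^2 mod 13 = [10, 9, 9, 4, 12].
  S_2 = Σ v_i α_i^2 r_i = 8·10·7 + 11·9·8 + 12·9·3 + 4·4·6 + 4·12·9 = 2204 ≡ 7.
  S = (6, 4, 7) ≠ 0, so r is not a codeword (an error is present).
Step 3: locate the error. For a single error e at position i, S_ℓ = v_i·e·α_i^ℓ, so α_err = S_1/S_0.
  S_0^{−1} = 6^{−1} = 11 (mod 13), so α_err = 4·11 = 44 ≡ 5 = α_5. Error position i = 5.
  Consistency check: S_2/S_1 = 7·10 = 70 ≡ 5 = α_err ✓ (single-error assumption holds).
Step 4: error magnitude e = S_0/v_5 = S_0·∏_{j≠5}(α_5 − α_j) = 6·10 = 60 ≡ 8 (mod 13).
Step 5: correct position 5: c_5 = r_5 − e = 9 − 8 ≡ 1 (mod 13). Hence c = [7, 8, 3, 6, 1].
  Check: interpolating c through the α_i gives m(x) = 12 + 3·x (degree < 2) with m(α_i) = c_i for every i, so c is indeed a codeword.


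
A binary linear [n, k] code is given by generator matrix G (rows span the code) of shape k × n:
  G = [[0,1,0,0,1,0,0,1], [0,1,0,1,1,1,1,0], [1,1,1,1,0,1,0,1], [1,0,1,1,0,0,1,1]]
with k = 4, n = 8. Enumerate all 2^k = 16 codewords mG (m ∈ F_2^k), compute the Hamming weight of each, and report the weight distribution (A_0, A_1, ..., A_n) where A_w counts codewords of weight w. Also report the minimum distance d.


Weight distribution: A_0 = 1, A_2 = 1, A_3 = 4, A_4 = 3, A_5 = 4, A_6 = 3. Minimum distance d = 2.

Enumerate all 2^4 = 16 messages m ∈ F_2^4.
For each, compute codeword c = mG in F_2^8, then tally its weight.
  m = 0000 → c = 00000000, weight = 0.
  m = 1000 → c = 01001001, weight = 3.
  m = 0100 → c = 01011110, weight = 5.
  m = 1100 → c = 00010111, weight = 4.
  m = 0010 → c = 11110101, weight = 6.
  m = 1010 → c = 10111100, weight = 5.
  m = 0110 → c = 10101011, weight = 5.
  m = 1110 → c = 11100010, weight = 4.
  m = 0001 → c = 10110011, weight = 5.
  m = 1001 → c = 11111010, weight = 6.
  m = 0101 → c = 11101101, weight = 6.
  m = 1101 → c = 10100100, weight = 3.
  m = 0011 → c = 01000110, weight = 3.
  m = 1011 → c = 00001111, weight = 4.
  m = 0111 → c = 00011000, weight = 2.
  m = 1111 → c = 01010001, weight = 3.
Tally weights:
  weight 0: 1 codewords.
  weight 2: 1 codewords.
  weight 3: 4 codewords.
  weight 4: 3 codewords.
  weight 5: 4 codewords.
  weight 6: 3 codewords.
Minimum distance d = smallest w > 0 with A_w > 0 = 2.
Sanity: Σ A_w = 16 = 2^4 = 16 ✓.


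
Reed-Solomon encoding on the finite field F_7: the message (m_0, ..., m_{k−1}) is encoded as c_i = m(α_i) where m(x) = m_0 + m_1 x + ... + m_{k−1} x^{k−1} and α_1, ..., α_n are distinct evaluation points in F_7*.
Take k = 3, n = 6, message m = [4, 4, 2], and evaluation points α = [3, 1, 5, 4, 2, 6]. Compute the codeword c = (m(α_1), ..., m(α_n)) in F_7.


c = [6, 3, 4, 3, 6, 2]

Message polynomial: m(x) = 4 + 4·x + 2·x^2 (mod 7).
For each evaluation point α_i, compute m(α_i) mod 7:
  α_1 = 3: Horner steps 2 → 3 → 6, so m(3) = 6.
  α_2 = 1: Horner steps 2 → 6 → 3, so m(1) = 3.
  α_3 = 5: Horner steps 2 → 0 → 4, so m(5) = 4.
  α_4 = 4: Horner steps 2 → 5 → 3, so m(4) = 3.
  α_5 = 2: Horner steps 2 → 1 → 6, so m(2) = 6.
  α_6 = 6: Horner steps 2 → 2 → 2, so m(6) = 2.
Codeword c = [6, 3, 4, 3, 6, 2] ∈ F_7^6.


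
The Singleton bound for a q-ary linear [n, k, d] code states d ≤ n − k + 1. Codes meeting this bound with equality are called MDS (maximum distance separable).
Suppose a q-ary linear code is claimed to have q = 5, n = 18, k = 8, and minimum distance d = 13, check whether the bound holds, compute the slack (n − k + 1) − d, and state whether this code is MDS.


Singleton RHS = n − k + 1 = 11, slack = -2, bound violated (no such code; not MDS).

Singleton bound: d ≤ n − k + 1.
Here n = 18, k = 8, so n − k + 1 = 11.
Given d = 13, check d ≤ 11: NO.
Slack = (n − k + 1) − d = -2.
The slack is negative: d = 13 exceeds n − k + 1 = 11 by 2, so the Singleton bound is violated and no linear [18, 8, 13]_5 code can exist. In particular it is not MDS (MDS requires d = n − k + 1 exactly).
Description: the claimed parameters are [18, 8, 13]_5; such a code would be impossible (violates the Singleton bound).


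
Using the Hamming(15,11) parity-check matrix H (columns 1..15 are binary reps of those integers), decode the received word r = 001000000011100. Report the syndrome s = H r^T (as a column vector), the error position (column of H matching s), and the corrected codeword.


s = (1, 0, 0, 1)^T, error position = 9, corrected codeword c = 001000001011100

Compute s = H r^T mod 2 one row at a time:
  s_1 = 0 + 0 + 0 + 1 + 1 + 1 + 0 + 0 = 3 ≡ 1 (mod 2).
  s_2 = 0 + 0 + 0 + 0 + 1 + 1 + 0 + 0 = 2 ≡ 0 (mod 2).
  s_3 = 0 + 1 + 0 + 0 + 0 + 1 + 0 + 0 = 2 ≡ 0 (mod 2).
  s_4 = 0 + 1 + 0 + 0 + 0 + 1 + 1 + 0 = 3 ≡ 1 (mod 2).
s = (1, 0, 0, 1)^T — this equals column 9 of H (binary 1001), so error is at position 9.
Correct: flip bit 9 of r = 001000000011100 to get c = 001000001011100.


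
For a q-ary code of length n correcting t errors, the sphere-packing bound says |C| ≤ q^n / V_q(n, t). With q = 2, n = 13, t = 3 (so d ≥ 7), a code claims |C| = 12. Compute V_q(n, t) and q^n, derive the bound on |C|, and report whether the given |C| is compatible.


V_q(n, t) = 378, q^n = 8192, Hamming bound = 21, |C| = 12 ≤ bound (satisfied).

Step 1: Compute V_q(n, t) = Σ_{j=0}^3 C(n, j) (q−1)^j.
  j = 0: C(13,0)·(1)^0 = 1·1 = 1.
  j = 1: C(13,1)·(1)^1 = 13·1 = 13.
  j = 2: C(13,2)·(1)^2 = 78·1 = 78.
  j = 3: C(13,3)·(1)^3 = 286·1 = 286.
  V_q(n, t) = 1 + 13 + 78 + 286 = 378.
Step 2: q^n = 2^13 = 8192.
Step 3: Hamming bound ⌊q^n / V_q(n,t)⌋ = ⌊8192/378⌋ = 21.
Step 4: Compare |C| = 12 to 21: satisfied.
The claimed |C| lies below the Hamming bound.


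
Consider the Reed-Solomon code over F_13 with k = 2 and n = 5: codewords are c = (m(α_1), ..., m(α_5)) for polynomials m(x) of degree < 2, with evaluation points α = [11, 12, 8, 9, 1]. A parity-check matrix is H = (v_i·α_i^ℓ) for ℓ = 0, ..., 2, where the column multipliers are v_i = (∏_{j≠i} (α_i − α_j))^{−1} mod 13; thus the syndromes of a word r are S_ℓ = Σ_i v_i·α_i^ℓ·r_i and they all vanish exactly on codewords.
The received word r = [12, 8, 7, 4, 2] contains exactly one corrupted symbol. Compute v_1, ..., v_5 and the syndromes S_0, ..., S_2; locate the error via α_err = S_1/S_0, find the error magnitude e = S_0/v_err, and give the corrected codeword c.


S = (8, 10, 6), error at position 1, error magnitude e = 1, c = [11, 8, 7, 4, 2].

Step 1: column multipliers v_i = (∏_{j≠i}(α_i − α_j))^{−1} mod 13.
  i = 1 (α = 11): (11−12)(11−8)(11−9)(11−1) = (−1)·3·2·10 = −60 ≡ 5, so v_1 = 5^{−1} = 8 (mod 13).
  i = 2 (α = 12): (12−11)(12−8)(12−9)(12−1) = 1·4·3·11 = 132 ≡ 2, so v_2 = 2^{−1} = 7 (mod 13).
  i = 3 (α = 8): (8−11)(8−12)(8−9)(8−1) = (−3)·(−4)·(−1)·7 = −84 ≡ 7, so v_3 = 7^{−1} = 2 (mod 13).
  i = 4 (α = 9): (9−11)(9−12)(9−8)(9−1) = (−2)·(−3)·1·8 = 48 ≡ 9, so v_4 = 9^{−1} = 3 (mod 13).
  i = 5 (α = 1): (1−11)(1−12)(1−8)(1−9) = (−10)·(−11)·(−7)·(−8) = 6160 ≡ 11, so v_5 = 11^{−1} = 6 (mod 13).
  v = [8, 7, 2, 3, 6].
Step 2: syndromes of r = [12, 8, 7, 4, 2] (all sums mod 13).
  S_0 = Σ v_i r_i = 8·12 + 7·8 + 2·7 + 3·4 + 6·2 = 190 ≡ 8.
  S_1 = Σ v_i α_i r_i = 8·11·12 + 7·12·8 + 2·8·7 + 3·9·4 + 6·1·2 = 1960 ≡ 10.
  α_i^2 mod 13 = [4, 1, 12, 3, 1].
  S_2 = Σ v_i α_i^2 r_i = 8·4·12 + 7·1·8 + 2·12·7 + 3·3·4 + 6·1·2 = 656 ≡ 6.
  S = (8, 10, 6) ≠ 0, so r is not a codeword (an error is present).
Step 3: locate the error. For a single error e at position i, S_ℓ = v_i·e·α_i^ℓ, so α_err = S_1/S_0.
  S_0^{−1} = 8^{−1} = 5 (mod 13), so α_err = 10·5 = 50 ≡ 11 = α_1. Error position i = 1.
  Consistency check: S_2/S_1 = 6·4 = 24 ≡ 11 = α_err ✓ (single-error assumption holds).
Step 4: error magnitude e = S_0/v_1 = S_0·∏_{j≠1}(α_1 − α_j) = 8·5 = 40 ≡ 1 (mod 13).
Step 5: correct position 1: c_1 = r_1 − e = 12 − 1 ≡ 11 (mod 13). Hence c = [11, 8, 7, 4, 2].
  Check: interpolating c through the α_i gives m(x) = 5 + 10·x (degree < 2) with m(α_i) = c_i for every i, so c is indeed a codeword.


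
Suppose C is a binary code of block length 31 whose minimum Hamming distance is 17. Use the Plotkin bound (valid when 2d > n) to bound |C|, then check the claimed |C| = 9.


Plotkin bound M ≤ 10; given |C| = 9 ≤ bound (satisfied).

Check applicability: 2d = 34, n = 31.
2d − n = 3 > 0, so Plotkin applies.
Compute d/(2d−n) = 17/3 ≈ 5.6667.
⌊d/(2d−n)⌋ = 5.
Plotkin bound: M ≤ 2·5 = 10.
Given |C| = 9, check: satisfied.
This |C| is below the Plotkin bound.


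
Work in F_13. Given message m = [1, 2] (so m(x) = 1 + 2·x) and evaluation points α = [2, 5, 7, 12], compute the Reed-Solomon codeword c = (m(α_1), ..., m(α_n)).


c = [5, 11, 2, 12]

Message polynomial: m(x) = 1 + 2·x (mod 13).
For each evaluation point α_i, compute m(α_i) mod 13:
  α_1 = 2: Horner steps 2 → 5, so m(2) = 5.
  α_2 = 5: Horner steps 2 → 11, so m(5) = 11.
  α_3 = 7: Horner steps 2 → 2, so m(7) = 2.
  α_4 = 12: Horner steps 2 → 12, so m(12) = 12.
Codeword c = [5, 11, 2, 12] ∈ F_13^4.


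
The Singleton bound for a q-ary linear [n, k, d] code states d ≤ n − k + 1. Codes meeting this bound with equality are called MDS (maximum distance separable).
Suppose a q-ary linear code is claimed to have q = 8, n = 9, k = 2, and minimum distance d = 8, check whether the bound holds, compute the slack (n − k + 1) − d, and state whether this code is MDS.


Singleton RHS = n − k + 1 = 8, slack = 0, bound satisfied, MDS.

Singleton bound: d ≤ n − k + 1.
Here n = 9, k = 2, so n − k + 1 = 8.
Given d = 8, check d ≤ 8: YES.
Slack = (n − k + 1) − d = 0.
The code is MDS (slack = 0).
Description: the claimed parameters are [9, 2, 8]_8; such a code would be MDS (meets Singleton bound).


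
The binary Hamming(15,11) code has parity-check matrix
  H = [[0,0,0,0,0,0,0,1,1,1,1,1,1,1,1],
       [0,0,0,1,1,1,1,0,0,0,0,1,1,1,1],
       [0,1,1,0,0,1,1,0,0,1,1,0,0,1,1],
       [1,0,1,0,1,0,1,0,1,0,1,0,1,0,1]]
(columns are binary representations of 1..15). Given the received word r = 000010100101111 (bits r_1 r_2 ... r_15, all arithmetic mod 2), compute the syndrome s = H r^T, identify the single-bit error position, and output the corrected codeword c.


s = (1, 0, 0, 0)^T, error position = 8, corrected codeword c = 000010110101111

Compute s = H r^T mod 2 one row at a time:
  s_1 = 0 + 0 + 1 + 0 + 1 + 1 + 1 + 1 = 5 ≡ 1 (mod 2).
  s_2 = 0 + 1 + 0 + 1 + 1 + 1 + 1 + 1 = 6 ≡ 0 (mod 2).
  s_3 = 0 + 0 + 0 + 1 + 1 + 0 + 1 + 1 = 4 ≡ 0 (mod 2).
  s_4 = 0 + 0 + 1 + 1 + 0 + 0 + 1 + 1 = 4 ≡ 0 (mod 2).
s = (1, 0, 0, 0)^T — this equals column 8 of H (binary 1000), so error is at position 8.
Correct: flip bit 8 of r = 000010100101111 to get c = 000010110101111.


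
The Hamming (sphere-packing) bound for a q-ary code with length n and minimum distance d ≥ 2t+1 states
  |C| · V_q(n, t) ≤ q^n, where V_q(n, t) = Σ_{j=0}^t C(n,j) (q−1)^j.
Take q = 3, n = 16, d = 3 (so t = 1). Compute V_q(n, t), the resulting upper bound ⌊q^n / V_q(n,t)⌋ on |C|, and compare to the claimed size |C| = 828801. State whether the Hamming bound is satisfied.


V_q(n, t) = 33, q^n = 43046721, Hamming bound = 1304446, |C| = 828801 ≤ bound (satisfied).

Step 1: Compute V_q(n, t) = Σ_{j=0}^1 C(n, j) (q−1)^j.
  j = 0: C(16,0)·(2)^0 = 1·1 = 1.
  j = 1: C(16,1)·(2)^1 = 16·2 = 32.
  V_q(n, t) = 1 + 32 = 33.
Step 2: q^n = 3^16 = 43046721.
Step 3: Hamming bound ⌊q^n / V_q(n,t)⌋ = ⌊43046721/33⌋ = 1304446.
Step 4: Compare |C| = 828801 to 1304446: satisfied.
The claimed |C| lies below the Hamming bound.


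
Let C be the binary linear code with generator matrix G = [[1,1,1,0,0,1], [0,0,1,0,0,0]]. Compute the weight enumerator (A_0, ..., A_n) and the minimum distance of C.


Weight distribution: A_0 = 1, A_1 = 1, A_3 = 1, A_4 = 1. Minimum distance d = 1.

Enumerate all 2^2 = 4 messages m ∈ F_2^2.
For each, compute codeword c = mG in F_2^6, then tally its weight.
  m = 00 → c = 000000, weight = 0.
  m = 10 → c = 111001, weight = 4.
  m = 01 → c = 001000, weight = 1.
  m = 11 → c = 110001, weight = 3.
Tally weights:
  weight 0: 1 codewords.
  weight 1: 1 codewords.
  weight 3: 1 codewords.
  weight 4: 1 codewords.
Minimum distance d = smallest w > 0 with A_w > 0 = 1.
Sanity: Σ A_w = 4 = 2^2 = 4 ✓.


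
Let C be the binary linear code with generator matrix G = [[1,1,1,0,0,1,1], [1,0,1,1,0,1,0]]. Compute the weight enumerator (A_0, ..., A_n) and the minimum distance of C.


Weight distribution: A_0 = 1, A_3 = 1, A_4 = 1, A_5 = 1. Minimum distance d = 3.

Enumerate all 2^2 = 4 messages m ∈ F_2^2.
For each, compute codeword c = mG in F_2^7, then tally its weight.
  m = 00 → c = 0000000, weight = 0.
  m = 10 → c = 1110011, weight = 5.
  m = 01 → c = 1011010, weight = 4.
  m = 11 → c = 0101001, weight = 3.
Tally weights:
  weight 0: 1 codewords.
  weight 3: 1 codewords.
  weight 4: 1 codewords.
  weight 5: 1 codewords.
Minimum distance d = smallest w > 0 with A_w > 0 = 3.
Sanity: Σ A_w = 4 = 2^2 = 4 ✓.


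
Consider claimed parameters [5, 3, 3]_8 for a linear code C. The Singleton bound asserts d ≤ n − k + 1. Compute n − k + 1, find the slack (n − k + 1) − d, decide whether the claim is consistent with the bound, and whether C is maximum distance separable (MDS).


Singleton RHS = n − k + 1 = 3, slack = 0, bound satisfied, MDS.

Singleton bound: d ≤ n − k + 1.
Here n = 5, k = 3, so n − k + 1 = 3.
Given d = 3, check d ≤ 3: YES.
Slack = (n − k + 1) − d = 0.
The code is MDS (slack = 0).
Description: the claimed parameters are [5, 3, 3]_8; such a code would be MDS (meets Singleton bound).


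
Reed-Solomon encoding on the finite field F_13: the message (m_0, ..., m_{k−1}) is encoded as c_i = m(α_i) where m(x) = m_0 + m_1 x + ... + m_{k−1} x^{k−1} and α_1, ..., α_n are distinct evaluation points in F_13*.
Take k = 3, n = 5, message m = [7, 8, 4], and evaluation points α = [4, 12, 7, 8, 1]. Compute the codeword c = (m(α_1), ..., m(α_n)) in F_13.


c = [12, 3, 12, 2, 6]

Message polynomial: m(x) = 7 + 8·x + 4·x^2 (mod 13).
For each evaluation point α_i, compute m(α_i) mod 13:
  α_1 = 4: Horner steps 4 → 11 → 12, so m(4) = 12.
  α_2 = 12: Horner steps 4 → 4 → 3, so m(12) = 3.
  α_3 = 7: Horner steps 4 → 10 → 12, so m(7) = 12.
  α_4 = 8: Horner steps 4 → 1 → 2, so m(8) = 2.
  α_5 = 1: Horner steps 4 → 12 → 6, so m(1) = 6.
Codeword c = [12, 3, 12, 2, 6] ∈ F_13^5.


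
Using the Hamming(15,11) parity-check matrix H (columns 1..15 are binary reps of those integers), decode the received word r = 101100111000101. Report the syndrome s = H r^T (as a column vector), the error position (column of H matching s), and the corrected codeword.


s = (0, 0, 1, 0)^T, error position = 2, corrected codeword c = 111100111000101

Compute s = H r^T mod 2 one row at a time:
  s_1 = 1 + 1 + 0 + 0 + 0 + 1 + 0 + 1 = 4 ≡ 0 (mod 2).
  s_2 = 1 + 0 + 0 + 1 + 0 + 1 + 0 + 1 = 4 ≡ 0 (mod 2).
  s_3 = 0 + 1 + 0 + 1 + 0 + 0 + 0 + 1 = 3 ≡ 1 (mod 2).
  s_4 = 1 + 1 + 0 + 1 + 1 + 0 + 1 + 1 = 6 ≡ 0 (mod 2).
s = (0, 0, 1, 0)^T — this equals column 2 of H (binary 0010), so error is at position 2.
Correct: flip bit 2 of r = 101100111000101 to get c = 111100111000101.


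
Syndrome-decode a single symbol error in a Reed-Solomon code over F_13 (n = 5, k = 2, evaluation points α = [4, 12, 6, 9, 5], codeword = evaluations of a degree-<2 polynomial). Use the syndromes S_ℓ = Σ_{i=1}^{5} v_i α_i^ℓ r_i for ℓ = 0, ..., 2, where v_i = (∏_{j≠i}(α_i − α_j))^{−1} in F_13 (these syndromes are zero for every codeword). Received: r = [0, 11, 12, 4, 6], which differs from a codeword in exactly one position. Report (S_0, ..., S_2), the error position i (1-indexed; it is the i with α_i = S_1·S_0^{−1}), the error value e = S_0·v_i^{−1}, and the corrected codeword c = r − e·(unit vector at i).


S = (4, 9, 4), error at position 2, error magnitude e = 2, c = [0, 9, 12, 4, 6].

Step 1: column multipliers v_i = (∏_{j≠i}(α_i − α_j))^{−1} mod 13.
  i = 1 (α = 4): (4−12)(4−6)(4−9)(4−5) = (−8)·(−2)·(−5)·(−1) = 80 ≡ 2, so v_1 = 2^{−1} = 7 (mod 13).
  i = 2 (α = 12): (12−4)(12−6)(12−9)(12−5) = 8·6·3·7 = 1008 ≡ 7, so v_2 = 7^{−1} = 2 (mod 13).
  i = 3 (α = 6): (6−4)(6−12)(6−9)(6−5) = 2·(−6)·(−3)·1 = 36 ≡ 10, so v_3 = 10^{−1} = 4 (mod 13).
  i = 4 (α = 9): (9−4)(9−12)(9−6)(9−5) = 5·(−3)·3·4 = −180 ≡ 2, so v_4 = 2^{−1} = 7 (mod 13).
  i = 5 (α = 5): (5−4)(5−12)(5−6)(5−9) = 1·(−7)·(−1)·(−4) = −28 ≡ 11, so v_5 = 11^{−1} = 6 (mod 13).
  v = [7, 2, 4, 7, 6].
Step 2: syndromes of r = [0, 11, 12, 4, 6] (all sums mod 13).
  S_0 = Σ v_i r_i = 7·0 + 2·11 + 4·12 + 7·4 + 6·6 = 134 ≡ 4.
  S_1 = Σ v_i α_i r_i = 7·4·0 + 2·12·11 + 4·6·12 + 7·9·4 + 6·5·6 = 984 ≡ 9.
  α_i^2 mod 13 = [3, 1, 10, 3, 12].
  S_2 = Σ v_i α_i^2 r_i = 7·3·0 + 2·1·11 + 4·10·12 + 7·3·4 + 6·12·6 = 1018 ≡ 4.
  S = (4, 9, 4) ≠ 0, so r is not a codeword (an error is present).
Step 3: locate the error. For a single error e at position i, S_ℓ = v_i·e·α_i^ℓ, so α_err = S_1/S_0.
  S_0^{−1} = 4^{−1} = 10 (mod 13), so α_err = 9·10 = 90 ≡ 12 = α_2. Error position i = 2.
  Consistency check: S_2/S_1 = 4·3 = 12 ≡ 12 = α_err ✓ (single-error assumption holds).
Step 4: error magnitude e = S_0/v_2 = S_0·∏_{j≠2}(α_2 − α_j) = 4·7 = 28 ≡ 2 (mod 13).
Step 5: correct position 2: c_2 = r_2 − e = 11 − 2 ≡ 9 (mod 13). Hence c = [0, 9, 12, 4, 6].
  Check: interpolating c through the α_i gives m(x) = 2 + 6·x (degree < 2) with m(α_i) = c_i for every i, so c is indeed a codeword.


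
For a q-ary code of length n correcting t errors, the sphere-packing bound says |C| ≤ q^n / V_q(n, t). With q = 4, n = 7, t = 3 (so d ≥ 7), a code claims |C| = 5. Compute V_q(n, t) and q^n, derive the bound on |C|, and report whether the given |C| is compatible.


V_q(n, t) = 1156, q^n = 16384, Hamming bound = 14, |C| = 5 ≤ bound (satisfied).

Step 1: Compute V_q(n, t) = Σ_{j=0}^3 C(n, j) (q−1)^j.
  j = 0: C(7,0)·(3)^0 = 1·1 = 1.
  j = 1: C(7,1)·(3)^1 = 7·3 = 21.
  j = 2: C(7,2)·(3)^2 = 21·9 = 189.
  j = 3: C(7,3)·(3)^3 = 35·27 = 945.
  V_q(n, t) = 1 + 21 + 189 + 945 = 1156.
Step 2: q^n = 4^7 = 16384.
Step 3: Hamming bound ⌊q^n / V_q(n,t)⌋ = ⌊16384/1156⌋ = 14.
Step 4: Compare |C| = 5 to 14: satisfied.
The claimed |C| lies below the Hamming bound.


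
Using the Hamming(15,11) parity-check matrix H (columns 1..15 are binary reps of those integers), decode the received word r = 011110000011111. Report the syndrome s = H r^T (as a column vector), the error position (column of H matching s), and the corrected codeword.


s = (1, 0, 1, 1)^T, error position = 11, corrected codeword c = 011110000001111

Compute s = H r^T mod 2 one row at a time:
  s_1 = 0 + 0 + 0 + 1 + 1 + 1 + 1 + 1 = 5 ≡ 1 (mod 2).
  s_2 = 1 + 1 + 0 + 0 + 1 + 1 + 1 + 1 = 6 ≡ 0 (mod 2).
  s_3 = 1 + 1 + 0 + 0 + 0 + 1 + 1 + 1 = 5 ≡ 1 (mod 2).
  s_4 = 0 + 1 + 1 + 0 + 0 + 1 + 1 + 1 = 5 ≡ 1 (mod 2).
s = (1, 0, 1, 1)^T — this equals column 11 of H (binary 1011), so error is at position 11.
Correct: flip bit 11 of r = 011110000011111 to get c = 011110000001111.


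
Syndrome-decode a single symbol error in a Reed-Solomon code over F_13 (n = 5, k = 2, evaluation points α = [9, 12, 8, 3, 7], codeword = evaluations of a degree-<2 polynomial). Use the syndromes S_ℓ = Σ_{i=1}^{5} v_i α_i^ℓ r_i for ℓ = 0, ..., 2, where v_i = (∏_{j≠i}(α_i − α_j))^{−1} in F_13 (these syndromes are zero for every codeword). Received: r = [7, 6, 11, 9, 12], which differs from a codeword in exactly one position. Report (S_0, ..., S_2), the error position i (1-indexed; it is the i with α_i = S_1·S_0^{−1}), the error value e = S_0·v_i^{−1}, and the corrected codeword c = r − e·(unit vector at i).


S = (3, 11, 10), error at position 3, error magnitude e = 8, c = [7, 6, 3, 9, 12].

Step 1: column multipliers v_i = (∏_{j≠i}(α_i − α_j))^{−1} mod 13.
  i = 1 (α = 9): (9−12)(9−8)(9−3)(9−7) = (−3)·1·6·2 = −36 ≡ 3, so v_1 = 3^{−1} = 9 (mod 13).
  i = 2 (α = 12): (12−9)(12−8)(12−3)(12−7) = 3·4·9·5 = 540 ≡ 7, so v_2 = 7^{−1} = 2 (mod 13).
  i = 3 (α = 8): (8−9)(8−12)(8−3)(8−7) = (−1)·(−4)·5·1 = 20 ≡ 7, so v_3 = 7^{−1} = 2 (mod 13).
  i = 4 (α = 3): (3−9)(3−12)(3−8)(3−7) = (−6)·(−9)·(−5)·(−4) = 1080 ≡ 1, so v_4 = 1^{−1} = 1 (mod 13).
  i = 5 (α = 7): (7−9)(7−12)(7−8)(7−3) = (−2)·(−5)·(−1)·4 = −40 ≡ 12, so v_5 = 12^{−1} = 12 (mod 13).
  v = [9, 2, 2, 1, 12].
Step 2: syndromes of r = [7, 6, 11, 9, 12] (all sums mod 13).
  S_0 = Σ v_i r_i = 9·7 + 2·6 + 2·11 + 1·9 + 12·12 = 250 ≡ 3.
  S_1 = Σ v_i α_i r_i = 9·9·7 + 2·12·6 + 2·8·11 + 1·3·9 + 12·7·12 = 1922 ≡ 11.
  α_i^2 mod 13 = [3, 1, 12, 9, 10].
  S_2 = Σ v_i α_i^2 r_i = 9·3·7 + 2·1·6 + 2·12·11 + 1·9·9 + 12·10·12 = 1986 ≡ 10.
  S = (3, 11, 10) ≠ 0, so r is not a codeword (an error is present).
Step 3: locate the error. For a single error e at position i, S_ℓ = v_i·e·α_i^ℓ, so α_err = S_1/S_0.
  S_0^{−1} = 3^{−1} = 9 (mod 13), so α_err = 11·9 = 99 ≡ 8 = α_3. Error position i = 3.
  Consistency check: S_2/S_1 = 10·6 = 60 ≡ 8 = α_err ✓ (single-error assumption holds).
Step 4: error magnitude e = S_0/v_3 = S_0·∏_{j≠3}(α_3 − α_j) = 3·7 = 21 ≡ 8 (mod 13).
Step 5: correct position 3: c_3 = r_3 − e = 11 − 8 ≡ 3 (mod 13). Hence c = [7, 6, 3, 9, 12].
  Check: interpolating c through the α_i gives m(x) = 10 + 4·x (degree < 2) with m(α_i) = c_i for every i, so c is indeed a codeword.


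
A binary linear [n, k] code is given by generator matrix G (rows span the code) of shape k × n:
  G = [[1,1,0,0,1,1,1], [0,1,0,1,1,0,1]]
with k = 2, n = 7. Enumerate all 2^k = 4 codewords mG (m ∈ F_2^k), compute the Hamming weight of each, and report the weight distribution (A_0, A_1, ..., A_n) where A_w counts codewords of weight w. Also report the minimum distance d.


Weight distribution: A_0 = 1, A_3 = 1, A_4 = 1, A_5 = 1. Minimum distance d = 3.

Enumerate all 2^2 = 4 messages m ∈ F_2^2.
For each, compute codeword c = mG in F_2^7, then tally its weight.
  m = 00 → c = 0000000, weight = 0.
  m = 10 → c = 1100111, weight = 5.
  m = 01 → c = 0101101, weight = 4.
  m = 11 → c = 1001010, weight = 3.
Tally weights:
  weight 0: 1 codewords.
  weight 3: 1 codewords.
  weight 4: 1 codewords.
  weight 5: 1 codewords.
Minimum distance d = smallest w > 0 with A_w > 0 = 3.
Sanity: Σ A_w = 4 = 2^2 = 4 ✓.


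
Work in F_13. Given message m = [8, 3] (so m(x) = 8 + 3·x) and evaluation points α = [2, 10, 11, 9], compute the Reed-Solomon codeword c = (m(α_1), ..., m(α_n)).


c = [1, 12, 2, 9]

Message polynomial: m(x) = 8 + 3·x (mod 13).
For each evaluation point α_i, compute m(α_i) mod 13:
  α_1 = 2: Horner steps 3 → 1, so m(2) = 1.
  α_2 = 10: Horner steps 3 → 12, so m(10) = 12.
  α_3 = 11: Horner steps 3 → 2, so m(11) = 2.
  α_4 = 9: Horner steps 3 → 9, so m(9) = 9.
Codeword c = [1, 12, 2, 9] ∈ F_13^4.


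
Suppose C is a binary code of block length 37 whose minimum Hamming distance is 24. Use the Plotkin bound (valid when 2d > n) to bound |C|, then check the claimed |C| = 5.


Plotkin bound M ≤ 4; given |C| = 5 > bound (violated).

Check applicability: 2d = 48, n = 37.
2d − n = 11 > 0, so Plotkin applies.
Compute d/(2d−n) = 24/11 ≈ 2.1818.
⌊d/(2d−n)⌋ = 2.
Plotkin bound: M ≤ 2·2 = 4.
Given |C| = 5, check: VIOLATED.
This |C| is above the Plotkin bound, so no binary code with n = 37, d = 24 and 5 codewords exists.


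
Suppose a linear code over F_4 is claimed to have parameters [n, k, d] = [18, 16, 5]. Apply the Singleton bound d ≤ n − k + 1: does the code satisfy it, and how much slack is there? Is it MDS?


Singleton RHS = n − k + 1 = 3, slack = -2, bound violated (no such code; not MDS).

Singleton bound: d ≤ n − k + 1.
Here n = 18, k = 16, so n − k + 1 = 3.
Given d = 5, check d ≤ 3: NO.
Slack = (n − k + 1) − d = -2.
The slack is negative: d = 5 exceeds n − k + 1 = 3 by 2, so the Singleton bound is violated and no linear [18, 16, 5]_4 code can exist. In particular it is not MDS (MDS requires d = n − k + 1 exactly).
Description: the claimed parameters are [18, 16, 5]_4; such a code would be impossible (violates the Singleton bound).


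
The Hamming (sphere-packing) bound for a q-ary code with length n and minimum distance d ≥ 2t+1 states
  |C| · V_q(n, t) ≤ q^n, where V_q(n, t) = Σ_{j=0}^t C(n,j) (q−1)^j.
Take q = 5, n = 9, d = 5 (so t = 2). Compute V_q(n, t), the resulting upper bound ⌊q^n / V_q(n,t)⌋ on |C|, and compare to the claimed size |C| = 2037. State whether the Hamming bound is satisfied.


V_q(n, t) = 613, q^n = 1953125, Hamming bound = 3186, |C| = 2037 ≤ bound (satisfied).

Step 1: Compute V_q(n, t) = Σ_{j=0}^2 C(n, j) (q−1)^j.
  j = 0: C(9,0)·(4)^0 = 1·1 = 1.
  j = 1: C(9,1)·(4)^1 = 9·4 = 36.
  j = 2: C(9,2)·(4)^2 = 36·16 = 576.
  V_q(n, t) = 1 + 36 + 576 = 613.
Step 2: q^n = 5^9 = 1953125.
Step 3: Hamming bound ⌊q^n / V_q(n,t)⌋ = ⌊1953125/613⌋ = 3186.
Step 4: Compare |C| = 2037 to 3186: satisfied.
The claimed |C| lies below the Hamming bound.


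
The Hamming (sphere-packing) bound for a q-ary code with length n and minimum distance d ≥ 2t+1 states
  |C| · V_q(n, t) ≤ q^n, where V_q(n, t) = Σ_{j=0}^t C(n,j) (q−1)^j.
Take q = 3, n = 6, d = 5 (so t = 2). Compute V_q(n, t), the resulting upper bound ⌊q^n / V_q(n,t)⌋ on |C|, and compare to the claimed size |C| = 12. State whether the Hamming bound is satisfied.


V_q(n, t) = 73, q^n = 729, Hamming bound = 9, |C| = 12 > bound (violated).

Step 1: Compute V_q(n, t) = Σ_{j=0}^2 C(n, j) (q−1)^j.
  j = 0: C(6,0)·(2)^0 = 1·1 = 1.
  j = 1: C(6,1)·(2)^1 = 6·2 = 12.
  j = 2: C(6,2)·(2)^2 = 15·4 = 60.
  V_q(n, t) = 1 + 12 + 60 = 73.
Step 2: q^n = 3^6 = 729.
Step 3: Hamming bound ⌊q^n / V_q(n,t)⌋ = ⌊729/73⌋ = 9.
Step 4: Compare |C| = 12 to 9: violated.
The claimed |C| lies above the Hamming bound, so no 3-ary code of length 6 with d ≥ 5 can have 12 codewords.


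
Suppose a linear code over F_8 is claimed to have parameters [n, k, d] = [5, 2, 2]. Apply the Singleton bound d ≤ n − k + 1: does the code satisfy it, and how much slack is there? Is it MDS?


Singleton RHS = n − k + 1 = 4, slack = 2, bound satisfied, not MDS.

Singleton bound: d ≤ n − k + 1.
Here n = 5, k = 2, so n − k + 1 = 4.
Given d = 2, check d ≤ 4: YES.
Slack = (n − k + 1) − d = 2.
The code is NOT MDS (slack = 2 > 0).
Description: the claimed parameters are [5, 2, 2]_8; such a code would be non-MDS.


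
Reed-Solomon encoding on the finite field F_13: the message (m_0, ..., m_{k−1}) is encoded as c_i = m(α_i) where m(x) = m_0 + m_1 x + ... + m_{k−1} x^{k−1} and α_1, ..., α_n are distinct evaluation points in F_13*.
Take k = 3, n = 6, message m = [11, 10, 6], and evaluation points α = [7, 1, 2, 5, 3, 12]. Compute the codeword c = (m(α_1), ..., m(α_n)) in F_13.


c = [11, 1, 3, 3, 4, 7]

Message polynomial: m(x) = 11 + 10·x + 6·x^2 (mod 13).
For each evaluation point α_i, compute m(α_i) mod 13:
  α_1 = 7: Horner steps 6 → 0 → 11, so m(7) = 11.
  α_2 = 1: Horner steps 6 → 3 → 1, so m(1) = 1.
  α_3 = 2: Horner steps 6 → 9 → 3, so m(2) = 3.
  α_4 = 5: Horner steps 6 → 1 → 3, so m(5) = 3.
  α_5 = 3: Horner steps 6 → 2 → 4, so m(3) = 4.
  α_6 = 12: Horner steps 6 → 4 → 7, so m(12) = 7.
Codeword c = [11, 1, 3, 3, 4, 7] ∈ F_13^6.


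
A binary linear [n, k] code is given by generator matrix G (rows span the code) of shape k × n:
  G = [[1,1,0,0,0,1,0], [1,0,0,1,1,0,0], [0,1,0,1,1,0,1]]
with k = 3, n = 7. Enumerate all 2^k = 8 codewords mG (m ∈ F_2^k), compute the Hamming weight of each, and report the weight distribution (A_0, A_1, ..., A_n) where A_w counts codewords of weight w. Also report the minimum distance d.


Weight distribution: A_0 = 1, A_2 = 1, A_3 = 3, A_4 = 2, A_5 = 1. Minimum distance d = 2.

Enumerate all 2^3 = 8 messages m ∈ F_2^3.
For each, compute codeword c = mG in F_2^7, then tally its weight.
  m = 000 → c = 0000000, weight = 0.
  m = 100 → c = 1100010, weight = 3.
  m = 010 → c = 1001100, weight = 3.
  m = 110 → c = 0101110, weight = 4.
  m = 001 → c = 0101101, weight = 4.
  m = 101 → c = 1001111, weight = 5.
  m = 011 → c = 1100001, weight = 3.
  m = 111 → c = 0000011, weight = 2.
Tally weights:
  weight 0: 1 codewords.
  weight 2: 1 codewords.
  weight 3: 3 codewords.
  weight 4: 2 codewords.
  weight 5: 1 codewords.
Minimum distance d = smallest w > 0 with A_w > 0 = 2.
Sanity: Σ A_w = 8 = 2^3 = 8 ✓.


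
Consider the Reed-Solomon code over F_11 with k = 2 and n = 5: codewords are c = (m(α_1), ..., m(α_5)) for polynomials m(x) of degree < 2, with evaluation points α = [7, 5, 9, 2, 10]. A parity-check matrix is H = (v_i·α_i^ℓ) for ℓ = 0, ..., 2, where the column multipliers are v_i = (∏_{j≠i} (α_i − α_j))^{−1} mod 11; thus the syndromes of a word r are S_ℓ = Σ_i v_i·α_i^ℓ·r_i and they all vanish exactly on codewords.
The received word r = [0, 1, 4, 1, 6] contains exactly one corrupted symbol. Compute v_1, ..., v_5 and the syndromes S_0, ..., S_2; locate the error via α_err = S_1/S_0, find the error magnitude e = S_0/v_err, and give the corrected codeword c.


S = (5, 3, 4), error at position 2, error magnitude e = 5, c = [0, 7, 4, 1, 6].

Step 1: column multipliers v_i = (∏_{j≠i}(α_i − α_j))^{−1} mod 11.
  i = 1 (α = 7): (7−5)(7−9)(7−2)(7−10) = 2·(−2)·5·(−3) = 60 ≡ 5, so v_1 = 5^{−1} = 9 (mod 11).
  i = 2 (α = 5): (5−7)(5−9)(5−2)(5−10) = (−2)·(−4)·3·(−5) = −120 ≡ 1, so v_2 = 1^{−1} = 1 (mod 11).
  i = 3 (α = 9): (9−7)(9−5)(9−2)(9−10) = 2·4·7·(−1) = −56 ≡ 10, so v_3 = 10^{−1} = 10 (mod 11).
  i = 4 (α = 2): (2−7)(2−5)(2−9)(2−10) = (−5)·(−3)·(−7)·(−8) = 840 ≡ 4, so v_4 = 4^{−1} = 3 (mod 11).
  i = 5 (α = 10): (10−7)(10−5)(10−9)(10−2) = 3·5·1·8 = 120 ≡ 10, so v_5 = 10^{−1} = 10 (mod 11).
  v = [9, 1, 10, 3, 10].
Step 2: syndromes of r = [0, 1, 4, 1, 6] (all sums mod 11).
  S_0 = Σ v_i r_i = 9·0 + 1·1 + 10·4 + 3·1 + 10·6 = 104 ≡ 5.
  S_1 = Σ v_i α_i r_i = 9·7·0 + 1·5·1 + 10·9·4 + 3·2·1 + 10·10·6 = 971 ≡ 3.
  α_i^2 mod 11 = [5, 3, 4, 4, 1].
  S_2 = Σ v_i α_i^2 r_i = 9·5·0 + 1·3·1 + 10·4·4 + 3·4·1 + 10·1·6 = 235 ≡ 4.
  S = (5, 3, 4) ≠ 0, so r is not a codeword (an error is present).
Step 3: locate the error. For a single error e at position i, S_ℓ = v_i·e·α_i^ℓ, so α_err = S_1/S_0.
  S_0^{−1} = 5^{−1} = 9 (mod 11), so α_err = 3·9 = 27 ≡ 5 = α_2. Error position i = 2.
  Consistency check: S_2/S_1 = 4·4 = 16 ≡ 5 = α_err ✓ (single-error assumption holds).
Step 4: error magnitude e = S_0/v_2 = S_0·∏_{j≠2}(α_2 − α_j) = 5·1 = 5 ≡ 5 (mod 11).
Step 5: correct position 2: c_2 = r_2 − e = 1 − 5 ≡ 7 (mod 11). Hence c = [0, 7, 4, 1, 6].
  Check: interpolating c through the α_i gives m(x) = 8 + 2·x (degree < 2) with m(α_i) = c_i for every i, so c is indeed a codeword.


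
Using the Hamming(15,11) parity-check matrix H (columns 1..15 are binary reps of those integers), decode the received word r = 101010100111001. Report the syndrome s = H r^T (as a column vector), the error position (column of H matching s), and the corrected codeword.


s = (0, 0, 1, 0)^T, error position = 2, corrected codeword c = 111010100111001

Compute s = H r^T mod 2 one row at a time:
  s_1 = 0 + 0 + 1 + 1 + 1 + 0 + 0 + 1 = 4 ≡ 0 (mod 2).
  s_2 = 0 + 1 + 0 + 1 + 1 + 0 + 0 + 1 = 4 ≡ 0 (mod 2).
  s_3 = 0 + 1 + 0 + 1 + 1 + 1 + 0 + 1 = 5 ≡ 1 (mod 2).
  s_4 = 1 + 1 + 1 + 1 + 0 + 1 + 0 + 1 = 6 ≡ 0 (mod 2).
s = (0, 0, 1, 0)^T — this equals column 2 of H (binary 0010), so error is at position 2.
Correct: flip bit 2 of r = 101010100111001 to get c = 111010100111001.
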